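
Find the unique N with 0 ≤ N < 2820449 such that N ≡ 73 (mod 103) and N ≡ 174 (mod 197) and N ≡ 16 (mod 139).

1817302

The moduli are pairwise coprime; M = 103·197·139 = 2820449.
M/103 = 27383; 27383 ≡ 88 (mod 103); 88·48 ≡ 1, so inverse 48.
M/197 = 14317; 14317 ≡ 133 (mod 197); 133·40 ≡ 1, so inverse 40.
M/139 = 20291; 20291 ≡ 136 (mod 139); 136·46 ≡ 1, so inverse 46.
N ≡ 73·27383·48 + 174·14317·40 + 16·20291·46 = 210530528.
210530528 mod 2820449 = 1817302.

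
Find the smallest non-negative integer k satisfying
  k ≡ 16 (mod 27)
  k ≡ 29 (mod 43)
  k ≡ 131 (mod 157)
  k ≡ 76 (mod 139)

The moduli are pairwise coprime; N = 27·43·157·139 = 25336503.
N/27 = 938389; 938389 ≡ 4 (mod 27); 4·7 ≡ 1, so inverse 7.
N/43 = 589221; 589221 ≡ 35 (mod 43); 35·16 ≡ 1, so inverse 16.
N/157 = 161379; 161379 ≡ 140 (mod 157); 140·120 ≡ 1, so inverse 120.
N/139 = 182277; 182277 ≡ 48 (mod 139); 48·84 ≡ 1, so inverse 84.
k ≡ 16·938389·7 + 29·589221·16 + 131·161379·120 + 76·182277·84 = 4079032360.
4079032360 mod 25336503 = 25191880.

25191880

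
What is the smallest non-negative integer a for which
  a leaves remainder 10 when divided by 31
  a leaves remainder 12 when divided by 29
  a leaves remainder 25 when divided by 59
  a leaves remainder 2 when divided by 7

196023

From a ≡ 10 (mod 31) write a = 10 + 31t. Substituting into a ≡ 12 (mod 29) gives 31t ≡ 2 (mod 29), and since 2⁻¹ ≡ 15 (mod 29), t ≡ 1. Hence a ≡ 10 + 31·1 = 41 (mod 899).
From a ≡ 41 (mod 899) write a = 41 + 899t. Substituting into a ≡ 25 (mod 59) gives 899t ≡ 43 (mod 59), and since 14⁻¹ ≡ 38 (mod 59), t ≡ 41. Hence a ≡ 41 + 899·41 = 36900 (mod 53041).
From a ≡ 36900 (mod 53041) write a = 36900 + 53041t. Substituting into a ≡ 2 (mod 7) gives 53041t ≡ 6 (mod 7), and since 2⁻¹ ≡ 4 (mod 7), t ≡ 3. Hence a ≡ 36900 + 53041·3 = 196023 (mod 371287).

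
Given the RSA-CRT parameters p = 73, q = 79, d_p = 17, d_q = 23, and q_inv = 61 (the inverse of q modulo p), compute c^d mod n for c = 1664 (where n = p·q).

1710

m₁ = c^(d_p) mod p: c ≡ 58 (mod 73), and 58^17 mod 73 = 31.
m₂ = c^(d_q) mod q: c ≡ 5 (mod 79), and 5^23 mod 79 = 51.
h = q_inv·(m₁ − m₂) mod p = 61·(31 − 51) mod 73 = 21.
m = m₂ + h·q = 51 + 21·79 = 1710.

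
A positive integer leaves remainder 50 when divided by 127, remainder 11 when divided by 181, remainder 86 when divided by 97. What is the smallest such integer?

1569643

The moduli are pairwise coprime; M = 127·181·97 = 2229739.
M/127 = 17557; 17557 ≡ 31 (mod 127); 31·41 ≡ 1, so inverse 41.
M/181 = 12319; 12319 ≡ 11 (mod 181); 11·33 ≡ 1, so inverse 33.
M/97 = 22987; 22987 ≡ 95 (mod 97); 95·48 ≡ 1, so inverse 48.
n ≡ 50·17557·41 + 11·12319·33 + 86·22987·48 = 135353983.
135353983 mod 2229739 = 1569643.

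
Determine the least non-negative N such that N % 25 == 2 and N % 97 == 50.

1602

Combine the congruences pairwise.
From N ≡ 2 (mod 25) write N = 2 + 25t. Substituting into N ≡ 50 (mod 97) gives 25t ≡ 48 (mod 97), and since 25⁻¹ ≡ 66 (mod 97), t ≡ 64. Hence N ≡ 2 + 25·64 = 1602 (mod 2425).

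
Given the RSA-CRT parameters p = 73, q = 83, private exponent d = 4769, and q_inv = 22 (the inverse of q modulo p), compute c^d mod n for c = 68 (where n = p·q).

1294

d_p = d mod (p−1) = 4769 mod 72 = 17; d_q = d mod (q−1) = 13.
m₁ = c^(d_p) mod p: c ≡ 68 (mod 73), and 68^17 mod 73 = 53.
m₂ = c^(d_q) mod q: c ≡ 68 (mod 83), and 68^13 mod 83 = 49.
h = q_inv·(m₁ − m₂) mod p = 22·(53 − 49) mod 73 = 15.
m = m₂ + h·q = 49 + 15·83 = 1294.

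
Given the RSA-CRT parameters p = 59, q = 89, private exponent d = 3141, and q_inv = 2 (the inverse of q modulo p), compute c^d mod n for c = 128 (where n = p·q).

d_p = d mod (p−1) = 3141 mod 58 = 9; d_q = d mod (q−1) = 61.
m₁ = c^(d_p) mod p: c ≡ 10 (mod 59), and 10^9 mod 59 = 32.
m₂ = c^(d_q) mod q: c ≡ 39 (mod 89), and 39^61 mod 89 = 67.
h = q_inv·(m₁ − m₂) mod p = 2·(32 − 67) mod 59 = 48.
m = m₂ + h·q = 67 + 48·89 = 4339.

4339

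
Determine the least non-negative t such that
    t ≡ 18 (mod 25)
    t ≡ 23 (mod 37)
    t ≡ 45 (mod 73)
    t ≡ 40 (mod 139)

The moduli are pairwise coprime; N = 25·37·73·139 = 9385975.
N/25 = 375439; 375439 ≡ 14 (mod 25); 14·9 ≡ 1, so inverse 9.
N/37 = 253675; 253675 ≡ 3 (mod 37); 3·25 ≡ 1, so inverse 25.
N/73 = 128575; 128575 ≡ 22 (mod 73); 22·10 ≡ 1, so inverse 10.
N/139 = 67525; 67525 ≡ 110 (mod 139); 110·115 ≡ 1, so inverse 115.
t ≡ 18·375439·9 + 23·253675·25 + 45·128575·10 + 40·67525·115 = 575157993.
575157993 mod 9385975 = 2613518.

2613518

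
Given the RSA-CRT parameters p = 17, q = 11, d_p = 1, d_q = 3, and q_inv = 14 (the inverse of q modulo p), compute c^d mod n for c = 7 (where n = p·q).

m₁ = c^(d_p) mod p: c ≡ 7 (mod 17), and 7^1 mod 17 = 7.
m₂ = c^(d_q) mod q: c ≡ 7 (mod 11), and 7^3 mod 11 = 2.
h = q_inv·(m₁ − m₂) mod p = 14·(7 − 2) mod 17 = 2.
m = m₂ + h·q = 2 + 2·11 = 24.

24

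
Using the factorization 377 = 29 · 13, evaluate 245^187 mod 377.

Mod 29: 245 ≡ 13; by Fermat, exponent reduces to 187 mod 28 = 19; 13^19 ≡ 6 (mod 29).
Mod 13: 245 ≡ 11; by Fermat, exponent reduces to 187 mod 12 = 7; 11^7 ≡ 2 (mod 13).
Combine by CRT: x ≡ 6 (mod 29), x ≡ 2 (mod 13) ⇒ x ≡ 93 (mod 377).

93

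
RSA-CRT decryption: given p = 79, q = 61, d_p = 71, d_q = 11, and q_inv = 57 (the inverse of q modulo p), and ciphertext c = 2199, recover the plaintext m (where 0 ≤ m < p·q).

4700

m₁ = c^(d_p) mod p: c ≡ 66 (mod 79), and 66^71 mod 79 = 39.
m₂ = c^(d_q) mod q: c ≡ 3 (mod 61), and 3^11 mod 61 = 3.
h = q_inv·(m₁ − m₂) mod p = 57·(39 − 3) mod 79 = 77.
m = m₂ + h·q = 3 + 77·61 = 4700.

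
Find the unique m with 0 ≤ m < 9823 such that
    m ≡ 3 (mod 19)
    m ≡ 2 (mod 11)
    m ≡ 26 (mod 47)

8439

From m ≡ 3 (mod 19) write m = 3 + 19t. Substituting into m ≡ 2 (mod 11) gives 19t ≡ 10 (mod 11), and since 8⁻¹ ≡ 7 (mod 11), t ≡ 4. Hence m ≡ 3 + 19·4 = 79 (mod 209).
From m ≡ 79 (mod 209) write m = 79 + 209t. Substituting into m ≡ 26 (mod 47) gives 209t ≡ 41 (mod 47), and since 21⁻¹ ≡ 9 (mod 47), t ≡ 40. Hence m ≡ 79 + 209·40 = 8439 (mod 9823).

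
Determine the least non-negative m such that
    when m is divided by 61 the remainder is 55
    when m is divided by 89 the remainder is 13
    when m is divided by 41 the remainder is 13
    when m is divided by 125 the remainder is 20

23054395

Combine the congruences pairwise.
From m ≡ 55 (mod 61) write m = 55 + 61t. Substituting into m ≡ 13 (mod 89) gives 61t ≡ 47 (mod 89), and since 61⁻¹ ≡ 54 (mod 89), t ≡ 46. Hence m ≡ 55 + 61·46 = 2861 (mod 5429).
From m ≡ 2861 (mod 5429) write m = 2861 + 5429t. Substituting into m ≡ 13 (mod 41) gives 5429t ≡ 22 (mod 41), and since 17⁻¹ ≡ 29 (mod 41), t ≡ 23. Hence m ≡ 2861 + 5429·23 = 127728 (mod 222589).
From m ≡ 127728 (mod 222589) write m = 127728 + 222589t. Substituting into m ≡ 20 (mod 125) gives 222589t ≡ 42 (mod 125), and since 89⁻¹ ≡ 59 (mod 125), t ≡ 103. Hence m ≡ 127728 + 222589·103 = 23054395 (mod 27823625).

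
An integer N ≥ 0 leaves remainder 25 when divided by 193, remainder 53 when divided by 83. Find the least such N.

From N ≡ 25 (mod 193) write N = 25 + 193t. Substituting into N ≡ 53 (mod 83) gives 193t ≡ 28 (mod 83), and since 27⁻¹ ≡ 40 (mod 83), t ≡ 41. Hence N ≡ 25 + 193·41 = 7938 (mod 16019).

7938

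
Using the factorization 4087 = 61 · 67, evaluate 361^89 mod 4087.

3367

Mod 61: 361 ≡ 56; by Fermat, exponent reduces to 89 mod 60 = 29; 56^29 ≡ 12 (mod 61).
Mod 67: 361 ≡ 26; by Fermat, exponent reduces to 89 mod 66 = 23; 26^23 ≡ 17 (mod 67).
Combine by CRT: x ≡ 12 (mod 61), x ≡ 17 (mod 67) ⇒ x ≡ 3367 (mod 4087).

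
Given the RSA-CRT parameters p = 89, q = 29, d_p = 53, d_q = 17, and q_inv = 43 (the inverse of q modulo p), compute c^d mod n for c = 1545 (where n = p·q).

m₁ = c^(d_p) mod p: c ≡ 32 (mod 89), and 32^53 mod 89 = 2.
m₂ = c^(d_q) mod q: c ≡ 8 (mod 29), and 8^17 mod 29 = 10.
h = q_inv·(m₁ − m₂) mod p = 43·(2 − 10) mod 89 = 12.
m = m₂ + h·q = 10 + 12·29 = 358.

358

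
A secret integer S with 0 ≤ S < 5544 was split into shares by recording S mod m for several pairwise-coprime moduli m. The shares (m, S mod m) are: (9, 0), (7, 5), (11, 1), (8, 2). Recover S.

2322

Combine the congruences pairwise.
From S ≡ 0 (mod 9) write S = 0 + 9t. Substituting into S ≡ 5 (mod 7) gives 9t ≡ 5 (mod 7), and since 2⁻¹ ≡ 4 (mod 7), t ≡ 6. Hence S ≡ 0 + 9·6 = 54 (mod 63).
From S ≡ 54 (mod 63) write S = 54 + 63t. Substituting into S ≡ 1 (mod 11) gives 63t ≡ 2 (mod 11), and since 8⁻¹ ≡ 7 (mod 11), t ≡ 3. Hence S ≡ 54 + 63·3 = 243 (mod 693).
From S ≡ 243 (mod 693) write S = 243 + 693t. Substituting into S ≡ 2 (mod 8) gives 693t ≡ 7 (mod 8), and since 5⁻¹ ≡ 5 (mod 8), t ≡ 3. Hence S ≡ 243 + 693·3 = 2322 (mod 5544).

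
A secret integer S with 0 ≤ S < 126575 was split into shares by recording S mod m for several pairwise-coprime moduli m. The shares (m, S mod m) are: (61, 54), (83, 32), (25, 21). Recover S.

60871

The moduli are pairwise coprime; N = 61·83·25 = 126575.
N/61 = 2075; 2075 ≡ 1 (mod 61), inverse 1.
N/83 = 1525; 1525 ≡ 31 (mod 83); 31·75 ≡ 1, so inverse 75.
N/25 = 5063; 5063 ≡ 13 (mod 25); 13·2 ≡ 1, so inverse 2.
S ≡ 54·2075·1 + 32·1525·75 + 21·5063·2 = 3984696.
3984696 mod 126575 = 60871.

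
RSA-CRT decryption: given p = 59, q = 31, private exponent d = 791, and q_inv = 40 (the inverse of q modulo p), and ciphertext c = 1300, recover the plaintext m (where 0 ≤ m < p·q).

d_p = d mod (p−1) = 791 mod 58 = 37; d_q = d mod (q−1) = 11.
m₁ = c^(d_p) mod p: c ≡ 2 (mod 59), and 2^37 mod 59 = 39.
m₂ = c^(d_q) mod q: c ≡ 29 (mod 31), and 29^11 mod 31 = 29.
h = q_inv·(m₁ − m₂) mod p = 40·(39 − 29) mod 59 = 46.
m = m₂ + h·q = 29 + 46·31 = 1455.

1455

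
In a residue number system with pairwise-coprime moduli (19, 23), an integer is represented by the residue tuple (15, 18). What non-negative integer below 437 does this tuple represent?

110

From x ≡ 15 (mod 19) write x = 15 + 19t. Substituting into x ≡ 18 (mod 23) gives 19t ≡ 3 (mod 23), and since 19⁻¹ ≡ 17 (mod 23), t ≡ 5. Hence x ≡ 15 + 19·5 = 110 (mod 437).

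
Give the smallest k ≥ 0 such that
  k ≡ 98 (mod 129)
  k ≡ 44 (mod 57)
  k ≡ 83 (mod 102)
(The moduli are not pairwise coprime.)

66791

Combine the congruences pairwise.
gcd(129, 57) = 3 and 3 | (44 − 98), so the pair is consistent; merging gives k ≡ 614 (mod 2451), where 2451 = lcm(129, 57).
gcd(2451, 102) = 3 and 3 | (83 − 614), so the pair is consistent; merging gives k ≡ 66791 (mod 83334), where 83334 = lcm(2451, 102).
The solution is unique modulo lcm(129, 57, 102) = 83334.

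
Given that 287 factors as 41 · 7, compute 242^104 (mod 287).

Mod 41: 242 ≡ 37; by Fermat, exponent reduces to 104 mod 40 = 24; 37^24 ≡ 10 (mod 41).
Mod 7: 242 ≡ 4; by Fermat, exponent reduces to 104 mod 6 = 2; 4^2 ≡ 2 (mod 7).
Combine by CRT: x ≡ 10 (mod 41), x ≡ 2 (mod 7) ⇒ x ≡ 51 (mod 287).

51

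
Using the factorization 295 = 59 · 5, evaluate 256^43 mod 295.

166

Mod 59: 256 ≡ 20; 20^43 ≡ 48 (mod 59).
Mod 5: 256 ≡ 1; by Fermat, exponent reduces to 43 mod 4 = 3; 1^3 ≡ 1 (mod 5).
Combine by CRT: x ≡ 48 (mod 59), x ≡ 1 (mod 5) ⇒ x ≡ 166 (mod 295).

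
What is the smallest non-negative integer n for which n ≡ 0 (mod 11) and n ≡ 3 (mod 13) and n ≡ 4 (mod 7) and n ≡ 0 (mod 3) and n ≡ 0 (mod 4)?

The moduli are pairwise coprime; M = 11·13·7·3·4 = 12012.
M/11 = 1092; 1092 ≡ 3 (mod 11); 3·4 ≡ 1, so inverse 4.
M/13 = 924; 924 ≡ 1 (mod 13), inverse 1.
M/7 = 1716; 1716 ≡ 1 (mod 7), inverse 1.
M/3 = 4004; 4004 ≡ 2 (mod 3); 2·2 ≡ 1, so inverse 2.
M/4 = 3003; 3003 ≡ 3 (mod 4); 3·3 ≡ 1, so inverse 3.
n ≡ 0·1092·4 + 3·924·1 + 4·1716·1 + 0·4004·2 + 0·3003·3 = 9636.
9636 mod 12012 = 9636.

9636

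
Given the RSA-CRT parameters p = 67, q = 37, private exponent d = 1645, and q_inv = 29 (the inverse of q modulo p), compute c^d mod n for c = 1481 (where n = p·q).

d_p = d mod (p−1) = 1645 mod 66 = 61; d_q = d mod (q−1) = 25.
m₁ = c^(d_p) mod p: c ≡ 7 (mod 67), and 7^61 mod 67 = 20.
m₂ = c^(d_q) mod q: c ≡ 1 (mod 37), and 1^25 mod 37 = 1.
h = q_inv·(m₁ − m₂) mod p = 29·(20 − 1) mod 67 = 15.
m = m₂ + h·q = 1 + 15·37 = 556.

556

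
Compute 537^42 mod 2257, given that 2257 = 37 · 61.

Mod 37: 537 ≡ 19; by Fermat, exponent reduces to 42 mod 36 = 6; 19^6 ≡ 11 (mod 37).
Mod 61: 537 ≡ 49; 49^42 ≡ 58 (mod 61).
Combine by CRT: x ≡ 11 (mod 37), x ≡ 58 (mod 61) ⇒ x ≡ 973 (mod 2257).

973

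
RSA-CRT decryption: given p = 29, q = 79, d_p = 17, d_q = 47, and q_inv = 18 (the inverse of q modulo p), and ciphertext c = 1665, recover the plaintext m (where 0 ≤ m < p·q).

1346

m₁ = c^(d_p) mod p: c ≡ 12 (mod 29), and 12^17 mod 29 = 12.
m₂ = c^(d_q) mod q: c ≡ 6 (mod 79), and 6^47 mod 79 = 3.
h = q_inv·(m₁ − m₂) mod p = 18·(12 − 3) mod 29 = 17.
m = m₂ + h·q = 3 + 17·79 = 1346.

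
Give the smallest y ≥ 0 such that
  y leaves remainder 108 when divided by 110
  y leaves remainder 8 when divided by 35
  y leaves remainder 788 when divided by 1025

35638

gcd(110, 35) = 5 and 5 | (8 − 108), so the pair is consistent; merging gives y ≡ 218 (mod 770), where 770 = lcm(110, 35).
gcd(770, 1025) = 5 and 5 | (788 − 218), so the pair is consistent; merging gives y ≡ 35638 (mod 157850), where 157850 = lcm(770, 1025).
The solution is unique modulo lcm(110, 35, 1025) = 157850.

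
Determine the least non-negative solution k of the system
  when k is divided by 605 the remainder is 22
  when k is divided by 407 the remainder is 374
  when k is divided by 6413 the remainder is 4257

Combine the congruences pairwise.
gcd(605, 407) = 11 and 11 | (374 − 22), so the pair is consistent; merging gives k ≡ 6072 (mod 22385), where 22385 = lcm(605, 407).
gcd(22385, 6413) = 121 and 121 | (4257 − 6072), so the pair is consistent; merging gives k ≡ 677622 (mod 1186405), where 1186405 = lcm(22385, 6413).
The solution is unique modulo lcm(605, 407, 6413) = 1186405.

677622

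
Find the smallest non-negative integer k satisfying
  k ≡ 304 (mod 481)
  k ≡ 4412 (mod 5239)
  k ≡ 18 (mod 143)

gcd(481, 5239) = 13 and 13 | (4412 − 304), so the pair is consistent; merging gives k ≡ 30607 (mod 193843), where 193843 = lcm(481, 5239).
gcd(193843, 143) = 13 and 13 | (18 − 30607), so the pair is consistent; merging gives k ≡ 418293 (mod 2132273), where 2132273 = lcm(193843, 143).
The solution is unique modulo lcm(481, 5239, 143) = 2132273.

418293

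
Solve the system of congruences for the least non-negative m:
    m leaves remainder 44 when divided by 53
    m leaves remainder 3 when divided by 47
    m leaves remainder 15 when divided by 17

15043

The moduli are pairwise coprime; N = 53·47·17 = 42347.
N/53 = 799; 799 ≡ 4 (mod 53); 4·40 ≡ 1, so inverse 40.
N/47 = 901; 901 ≡ 8 (mod 47); 8·6 ≡ 1, so inverse 6.
N/17 = 2491; 2491 ≡ 9 (mod 17); 9·2 ≡ 1, so inverse 2.
m ≡ 44·799·40 + 3·901·6 + 15·2491·2 = 1497188.
1497188 mod 42347 = 15043.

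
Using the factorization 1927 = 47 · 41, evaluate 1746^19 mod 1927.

Mod 47: 1746 ≡ 7; 7^19 ≡ 12 (mod 47).
Mod 41: 1746 ≡ 24; 24^19 ≡ 29 (mod 41).
Combine by CRT: x ≡ 12 (mod 47), x ≡ 29 (mod 41) ⇒ x ≡ 1751 (mod 1927).

1751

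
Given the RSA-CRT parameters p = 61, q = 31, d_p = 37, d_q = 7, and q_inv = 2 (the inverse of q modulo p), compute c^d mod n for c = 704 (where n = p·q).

145

m₁ = c^(d_p) mod p: c ≡ 33 (mod 61), and 33^37 mod 61 = 23.
m₂ = c^(d_q) mod q: c ≡ 22 (mod 31), and 22^7 mod 31 = 21.
h = q_inv·(m₁ − m₂) mod p = 2·(23 − 21) mod 61 = 4.
m = m₂ + h·q = 21 + 4·31 = 145.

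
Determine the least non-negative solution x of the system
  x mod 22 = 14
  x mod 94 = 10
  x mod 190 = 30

33850

gcd(22, 94) = 2 and 2 | (10 − 14), so the pair is consistent; merging gives x ≡ 762 (mod 1034), where 1034 = lcm(22, 94).
gcd(1034, 190) = 2 and 2 | (30 − 762), so the pair is consistent; merging gives x ≡ 33850 (mod 98230), where 98230 = lcm(1034, 190).
The solution is unique modulo lcm(22, 94, 190) = 98230.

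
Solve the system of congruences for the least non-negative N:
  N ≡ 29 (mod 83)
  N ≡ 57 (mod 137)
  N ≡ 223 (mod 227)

The moduli are pairwise coprime; M = 83·137·227 = 2581217.
M/83 = 31099; 31099 ≡ 57 (mod 83); 57·67 ≡ 1, so inverse 67.
M/137 = 18841; 18841 ≡ 72 (mod 137); 72·59 ≡ 1, so inverse 59.
M/227 = 11371; 11371 ≡ 21 (mod 227); 21·173 ≡ 1, so inverse 173.
N ≡ 29·31099·67 + 57·18841·59 + 223·11371·173 = 562469449.
562469449 mod 2581217 = 2345360.

2345360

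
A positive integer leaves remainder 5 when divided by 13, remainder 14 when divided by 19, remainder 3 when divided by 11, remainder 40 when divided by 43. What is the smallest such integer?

The moduli are pairwise coprime; N = 13·19·11·43 = 116831.
N/13 = 8987; 8987 ≡ 4 (mod 13); 4·10 ≡ 1, so inverse 10.
N/19 = 6149; 6149 ≡ 12 (mod 19); 12·8 ≡ 1, so inverse 8.
N/11 = 10621; 10621 ≡ 6 (mod 11); 6·2 ≡ 1, so inverse 2.
N/43 = 2717; 2717 ≡ 8 (mod 43); 8·27 ≡ 1, so inverse 27.
m ≡ 5·8987·10 + 14·6149·8 + 3·10621·2 + 40·2717·27 = 4136124.
4136124 mod 116831 = 47039.

47039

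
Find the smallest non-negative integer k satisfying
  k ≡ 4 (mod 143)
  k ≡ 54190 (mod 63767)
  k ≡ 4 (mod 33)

819394

gcd(143, 63767) = 11 and 11 | (54190 − 4), so the pair is consistent; merging gives k ≡ 819394 (mod 828971), where 828971 = lcm(143, 63767).
gcd(828971, 33) = 11 and 11 | (4 − 819394), so the pair is consistent; merging gives k ≡ 819394 (mod 2486913), where 2486913 = lcm(828971, 33).
The solution is unique modulo lcm(143, 63767, 33) = 2486913.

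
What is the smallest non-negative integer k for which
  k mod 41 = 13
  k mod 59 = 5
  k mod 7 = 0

The moduli are pairwise coprime; N = 41·59·7 = 16933.
N/41 = 413; 413 ≡ 3 (mod 41); 3·14 ≡ 1, so inverse 14.
N/59 = 287; 287 ≡ 51 (mod 59); 51·22 ≡ 1, so inverse 22.
N/7 = 2419; 2419 ≡ 4 (mod 7); 4·2 ≡ 1, so inverse 2.
k ≡ 13·413·14 + 5·287·22 + 0·2419·2 = 106736.
106736 mod 16933 = 5138.

5138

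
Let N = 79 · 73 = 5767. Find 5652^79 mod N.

Mod 79: 5652 ≡ 43; by Fermat, exponent reduces to 79 mod 78 = 1; 43^1 ≡ 43 (mod 79).
Mod 73: 5652 ≡ 31; by Fermat, exponent reduces to 79 mod 72 = 7; 31^7 ≡ 59 (mod 73).
Combine by CRT: x ≡ 43 (mod 79), x ≡ 59 (mod 73) ⇒ x ≡ 2176 (mod 5767).

2176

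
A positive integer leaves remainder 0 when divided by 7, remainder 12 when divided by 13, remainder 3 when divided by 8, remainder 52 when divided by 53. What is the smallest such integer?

8267

The moduli are pairwise coprime; N = 7·13·8·53 = 38584.
N/7 = 5512; 5512 ≡ 3 (mod 7); 3·5 ≡ 1, so inverse 5.
N/13 = 2968; 2968 ≡ 4 (mod 13); 4·10 ≡ 1, so inverse 10.
N/8 = 4823; 4823 ≡ 7 (mod 8); 7·7 ≡ 1, so inverse 7.
N/53 = 728; 728 ≡ 39 (mod 53); 39·34 ≡ 1, so inverse 34.
m ≡ 0·5512·5 + 12·2968·10 + 3·4823·7 + 52·728·34 = 1744547.
1744547 mod 38584 = 8267.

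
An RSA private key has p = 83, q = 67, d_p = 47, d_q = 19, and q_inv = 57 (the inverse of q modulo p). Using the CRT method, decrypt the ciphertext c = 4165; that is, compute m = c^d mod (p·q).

m₁ = c^(d_p) mod p: c ≡ 15 (mod 83), and 15^47 mod 83 = 46.
m₂ = c^(d_q) mod q: c ≡ 11 (mod 67), and 11^19 mod 67 = 34.
h = q_inv·(m₁ − m₂) mod p = 57·(46 − 34) mod 83 = 20.
m = m₂ + h·q = 34 + 20·67 = 1374.

1374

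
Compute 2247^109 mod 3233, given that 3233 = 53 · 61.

Mod 53: 2247 ≡ 21; by Fermat, exponent reduces to 109 mod 52 = 5; 21^5 ≡ 27 (mod 53).
Mod 61: 2247 ≡ 51; by Fermat, exponent reduces to 109 mod 60 = 49; 51^49 ≡ 44 (mod 61).
Combine by CRT: x ≡ 27 (mod 53), x ≡ 44 (mod 61) ⇒ x ≡ 1935 (mod 3233).

1935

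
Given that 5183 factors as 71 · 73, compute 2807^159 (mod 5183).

Mod 71: 2807 ≡ 38; by Fermat, exponent reduces to 159 mod 70 = 19; 38^19 ≡ 29 (mod 71).
Mod 73: 2807 ≡ 33; by Fermat, exponent reduces to 159 mod 72 = 15; 33^15 ≡ 43 (mod 73).
Combine by CRT: x ≡ 29 (mod 71), x ≡ 43 (mod 73) ⇒ x ≡ 4715 (mod 5183).

4715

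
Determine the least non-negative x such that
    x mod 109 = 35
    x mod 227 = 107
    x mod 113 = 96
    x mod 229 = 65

336230918

The moduli are pairwise coprime; N = 109·227·113·229 = 640274611.
N/109 = 5874079; 5874079 ≡ 69 (mod 109); 69·79 ≡ 1, so inverse 79.
N/227 = 2820593; 2820593 ≡ 118 (mod 227); 118·202 ≡ 1, so inverse 202.
N/113 = 5666147; 5666147 ≡ 101 (mod 113); 101·47 ≡ 1, so inverse 47.
N/229 = 2795959; 2795959 ≡ 98 (mod 229); 98·222 ≡ 1, so inverse 222.
x ≡ 35·5874079·79 + 107·2820593·202 + 96·5666147·47 + 65·2795959·222 = 143117469171.
143117469171 mod 640274611 = 336230918.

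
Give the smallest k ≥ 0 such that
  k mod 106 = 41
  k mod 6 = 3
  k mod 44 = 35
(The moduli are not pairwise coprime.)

Combine the congruences pairwise.
gcd(106, 6) = 2 and 2 | (3 − 41), so the pair is consistent; merging gives k ≡ 147 (mod 318), where 318 = lcm(106, 6).
gcd(318, 44) = 2 and 2 | (35 − 147), so the pair is consistent; merging gives k ≡ 783 (mod 6996), where 6996 = lcm(318, 44).
The solution is unique modulo lcm(106, 6, 44) = 6996.

783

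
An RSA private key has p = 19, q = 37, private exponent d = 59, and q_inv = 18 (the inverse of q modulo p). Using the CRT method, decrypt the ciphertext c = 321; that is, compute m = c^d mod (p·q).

d_p = d mod (p−1) = 59 mod 18 = 5; d_q = d mod (q−1) = 23.
m₁ = c^(d_p) mod p: c ≡ 17 (mod 19), and 17^5 mod 19 = 6.
m₂ = c^(d_q) mod q: c ≡ 25 (mod 37), and 25^23 mod 37 = 30.
h = q_inv·(m₁ − m₂) mod p = 18·(6 − 30) mod 19 = 5.
m = m₂ + h·q = 30 + 5·37 = 215.

215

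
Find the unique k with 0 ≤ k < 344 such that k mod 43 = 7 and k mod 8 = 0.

136

From k ≡ 7 (mod 43) write k = 7 + 43t. Substituting into k ≡ 0 (mod 8) gives 43t ≡ 1 (mod 8), and since 3⁻¹ ≡ 3 (mod 8), t ≡ 3. Hence k ≡ 7 + 43·3 = 136 (mod 344).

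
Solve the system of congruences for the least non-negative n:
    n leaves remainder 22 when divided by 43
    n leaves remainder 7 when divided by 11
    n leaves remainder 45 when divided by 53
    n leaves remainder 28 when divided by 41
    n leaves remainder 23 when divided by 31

From n ≡ 22 (mod 43) write n = 22 + 43t. Substituting into n ≡ 7 (mod 11) gives 43t ≡ 7 (mod 11), and since 10⁻¹ ≡ 10 (mod 11), t ≡ 4. Hence n ≡ 22 + 43·4 = 194 (mod 473).
From n ≡ 194 (mod 473) write n = 194 + 473t. Substituting into n ≡ 45 (mod 53) gives 473t ≡ 10 (mod 53), and since 49⁻¹ ≡ 13 (mod 53), t ≡ 24. Hence n ≡ 194 + 473·24 = 11546 (mod 25069).
From n ≡ 11546 (mod 25069) write n = 11546 + 25069t. Substituting into n ≡ 28 (mod 41) gives 25069t ≡ 3 (mod 41), and since 18⁻¹ ≡ 16 (mod 41), t ≡ 7. Hence n ≡ 11546 + 25069·7 = 187029 (mod 1027829).
From n ≡ 187029 (mod 1027829) write n = 187029 + 1027829t. Substituting into n ≡ 23 (mod 31) gives 1027829t ≡ 17 (mod 31), and since 24⁻¹ ≡ 22 (mod 31), t ≡ 2. Hence n ≡ 187029 + 1027829·2 = 2242687 (mod 31862699).

2242687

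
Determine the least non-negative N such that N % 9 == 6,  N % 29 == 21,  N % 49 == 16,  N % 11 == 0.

114774

From N ≡ 6 (mod 9) write N = 6 + 9t. Substituting into N ≡ 21 (mod 29) gives 9t ≡ 15 (mod 29), and since 9⁻¹ ≡ 13 (mod 29), t ≡ 21. Hence N ≡ 6 + 9·21 = 195 (mod 261).
From N ≡ 195 (mod 261) write N = 195 + 261t. Substituting into N ≡ 16 (mod 49) gives 261t ≡ 17 (mod 49), and since 16⁻¹ ≡ 46 (mod 49), t ≡ 47. Hence N ≡ 195 + 261·47 = 12462 (mod 12789).
From N ≡ 12462 (mod 12789) write N = 12462 + 12789t. Substituting into N ≡ 0 (mod 11) gives 12789t ≡ 1 (mod 11), and since 7⁻¹ ≡ 8 (mod 11), t ≡ 8. Hence N ≡ 12462 + 12789·8 = 114774 (mod 140679).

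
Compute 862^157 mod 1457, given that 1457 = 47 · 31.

645

Mod 47: 862 ≡ 16; by Fermat, exponent reduces to 157 mod 46 = 19; 16^19 ≡ 34 (mod 47).
Mod 31: 862 ≡ 25; by Fermat, exponent reduces to 157 mod 30 = 7; 25^7 ≡ 25 (mod 31).
Combine by CRT: x ≡ 34 (mod 47), x ≡ 25 (mod 31) ⇒ x ≡ 645 (mod 1457).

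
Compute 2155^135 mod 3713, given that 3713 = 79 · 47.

2595

Mod 79: 2155 ≡ 22; by Fermat, exponent reduces to 135 mod 78 = 57; 22^57 ≡ 67 (mod 79).
Mod 47: 2155 ≡ 40; by Fermat, exponent reduces to 135 mod 46 = 43; 40^43 ≡ 10 (mod 47).
Combine by CRT: x ≡ 67 (mod 79), x ≡ 10 (mod 47) ⇒ x ≡ 2595 (mod 3713).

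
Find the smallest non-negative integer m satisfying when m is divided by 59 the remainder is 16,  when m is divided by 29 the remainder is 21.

Combine the congruences pairwise.
From m ≡ 16 (mod 59) write m = 16 + 59t. Substituting into m ≡ 21 (mod 29) gives 59t ≡ 5 (mod 29), and since 1⁻¹ ≡ 1 (mod 29), t ≡ 5. Hence m ≡ 16 + 59·5 = 311 (mod 1711).

311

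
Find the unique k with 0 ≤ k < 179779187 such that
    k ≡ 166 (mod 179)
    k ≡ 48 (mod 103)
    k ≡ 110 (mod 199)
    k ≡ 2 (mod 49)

62116567

The moduli are pairwise coprime; N = 179·103·199·49 = 179779187.
N/179 = 1004353; 1004353 ≡ 163 (mod 179); 163·123 ≡ 1, so inverse 123.
N/103 = 1745429; 1745429 ≡ 94 (mod 103); 94·80 ≡ 1, so inverse 80.
N/199 = 903413; 903413 ≡ 152 (mod 199); 152·127 ≡ 1, so inverse 127.
N/49 = 3668963; 3668963 ≡ 39 (mod 49); 39·44 ≡ 1, so inverse 44.
k ≡ 166·1004353·123 + 48·1745429·80 + 110·903413·127 + 2·3668963·44 = 40152875268.
40152875268 mod 179779187 = 62116567.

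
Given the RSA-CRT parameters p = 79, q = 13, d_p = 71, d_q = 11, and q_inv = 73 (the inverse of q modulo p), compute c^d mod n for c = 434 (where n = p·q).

m₁ = c^(d_p) mod p: c ≡ 39 (mod 79), and 39^71 mod 79 = 30.
m₂ = c^(d_q) mod q: c ≡ 5 (mod 13), and 5^11 mod 13 = 8.
h = q_inv·(m₁ − m₂) mod p = 73·(30 − 8) mod 79 = 26.
m = m₂ + h·q = 8 + 26·13 = 346.

346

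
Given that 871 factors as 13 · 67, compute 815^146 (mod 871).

Mod 13: 815 ≡ 9; by Fermat, exponent reduces to 146 mod 12 = 2; 9^2 ≡ 3 (mod 13).
Mod 67: 815 ≡ 11; by Fermat, exponent reduces to 146 mod 66 = 14; 11^14 ≡ 65 (mod 67).
Combine by CRT: x ≡ 3 (mod 13), x ≡ 65 (mod 67) ⇒ x ≡ 601 (mod 871).

601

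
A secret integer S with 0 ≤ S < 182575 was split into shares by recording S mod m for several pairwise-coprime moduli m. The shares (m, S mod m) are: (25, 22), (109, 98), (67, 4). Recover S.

The moduli are pairwise coprime; N = 25·109·67 = 182575.
N/25 = 7303; 7303 ≡ 3 (mod 25); 3·17 ≡ 1, so inverse 17.
N/109 = 1675; 1675 ≡ 40 (mod 109); 40·30 ≡ 1, so inverse 30.
N/67 = 2725; 2725 ≡ 45 (mod 67); 45·3 ≡ 1, so inverse 3.
S ≡ 22·7303·17 + 98·1675·30 + 4·2725·3 = 7688522.
7688522 mod 182575 = 20372.

20372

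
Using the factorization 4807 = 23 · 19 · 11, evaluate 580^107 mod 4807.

2928

Mod 23: 580 ≡ 5; by Fermat, exponent reduces to 107 mod 22 = 19; 5^19 ≡ 7 (mod 23).
Mod 19: 580 ≡ 10; by Fermat, exponent reduces to 107 mod 18 = 17; 10^17 ≡ 2 (mod 19).
Mod 11: 580 ≡ 8; by Fermat, exponent reduces to 107 mod 10 = 7; 8^7 ≡ 2 (mod 11).
Combine by CRT: x ≡ 7 (mod 23), x ≡ 2 (mod 19), x ≡ 2 (mod 11) ⇒ x ≡ 2928 (mod 4807).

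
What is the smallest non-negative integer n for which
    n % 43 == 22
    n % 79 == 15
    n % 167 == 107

10127

From n ≡ 22 (mod 43) write n = 22 + 43t. Substituting into n ≡ 15 (mod 79) gives 43t ≡ 72 (mod 79), and since 43⁻¹ ≡ 68 (mod 79), t ≡ 77. Hence n ≡ 22 + 43·77 = 3333 (mod 3397).
From n ≡ 3333 (mod 3397) write n = 3333 + 3397t. Substituting into n ≡ 107 (mod 167) gives 3397t ≡ 114 (mod 167), and since 57⁻¹ ≡ 126 (mod 167), t ≡ 2. Hence n ≡ 3333 + 3397·2 = 10127 (mod 567299).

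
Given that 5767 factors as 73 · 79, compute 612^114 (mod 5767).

143

Mod 73: 612 ≡ 28; by Fermat, exponent reduces to 114 mod 72 = 42; 28^42 ≡ 70 (mod 73).
Mod 79: 612 ≡ 59; by Fermat, exponent reduces to 114 mod 78 = 36; 59^36 ≡ 64 (mod 79).
Combine by CRT: x ≡ 70 (mod 73), x ≡ 64 (mod 79) ⇒ x ≡ 143 (mod 5767).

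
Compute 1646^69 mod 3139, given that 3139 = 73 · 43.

Mod 73: 1646 ≡ 40; 40^69 ≡ 66 (mod 73).
Mod 43: 1646 ≡ 12; by Fermat, exponent reduces to 69 mod 42 = 27; 12^27 ≡ 22 (mod 43).
Combine by CRT: x ≡ 66 (mod 73), x ≡ 22 (mod 43) ⇒ x ≡ 796 (mod 3139).

796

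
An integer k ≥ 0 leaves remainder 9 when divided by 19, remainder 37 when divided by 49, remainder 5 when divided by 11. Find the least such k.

5329

The moduli are pairwise coprime; N = 19·49·11 = 10241.
N/19 = 539; 539 ≡ 7 (mod 19); 7·11 ≡ 1, so inverse 11.
N/49 = 209; 209 ≡ 13 (mod 49); 13·34 ≡ 1, so inverse 34.
N/11 = 931; 931 ≡ 7 (mod 11); 7·8 ≡ 1, so inverse 8.
k ≡ 9·539·11 + 37·209·34 + 5·931·8 = 353523.
353523 mod 10241 = 5329.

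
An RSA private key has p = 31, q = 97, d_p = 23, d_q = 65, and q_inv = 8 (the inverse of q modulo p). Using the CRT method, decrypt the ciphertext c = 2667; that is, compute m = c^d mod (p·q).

807

m₁ = c^(d_p) mod p: c ≡ 1 (mod 31), and 1^23 mod 31 = 1.
m₂ = c^(d_q) mod q: c ≡ 48 (mod 97), and 48^65 mod 97 = 31.
h = q_inv·(m₁ − m₂) mod p = 8·(1 − 31) mod 31 = 8.
m = m₂ + h·q = 31 + 8·97 = 807.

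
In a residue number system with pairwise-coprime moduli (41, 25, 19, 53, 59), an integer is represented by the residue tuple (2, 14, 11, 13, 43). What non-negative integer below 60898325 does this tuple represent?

18708589

The moduli are pairwise coprime; N = 41·25·19·53·59 = 60898325.
N/41 = 1485325; 1485325 ≡ 18 (mod 41); 18·16 ≡ 1, so inverse 16.
N/25 = 2435933; 2435933 ≡ 8 (mod 25); 8·22 ≡ 1, so inverse 22.
N/19 = 3205175; 3205175 ≡ 8 (mod 19); 8·12 ≡ 1, so inverse 12.
N/53 = 1149025; 1149025 ≡ 38 (mod 53); 38·7 ≡ 1, so inverse 7.
N/59 = 1032175; 1032175 ≡ 29 (mod 59); 29·57 ≡ 1, so inverse 57.
x ≡ 2·1485325·16 + 14·2435933·22 + 11·3205175·12 + 13·1149025·7 + 43·1032175·57 = 3855303064.
3855303064 mod 60898325 = 18708589.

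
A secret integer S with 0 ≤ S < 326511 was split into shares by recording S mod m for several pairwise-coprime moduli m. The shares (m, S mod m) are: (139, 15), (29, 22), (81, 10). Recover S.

321661

Combine the congruences pairwise.
From S ≡ 15 (mod 139) write S = 15 + 139t. Substituting into S ≡ 22 (mod 29) gives 139t ≡ 7 (mod 29), and since 23⁻¹ ≡ 24 (mod 29), t ≡ 23. Hence S ≡ 15 + 139·23 = 3212 (mod 4031).
From S ≡ 3212 (mod 4031) write S = 3212 + 4031t. Substituting into S ≡ 10 (mod 81) gives 4031t ≡ 38 (mod 81), and since 62⁻¹ ≡ 17 (mod 81), t ≡ 79. Hence S ≡ 3212 + 4031·79 = 321661 (mod 326511).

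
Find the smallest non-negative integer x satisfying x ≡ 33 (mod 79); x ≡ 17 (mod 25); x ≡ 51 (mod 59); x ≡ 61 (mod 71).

The moduli are pairwise coprime; N = 79·25·59·71 = 8273275.
N/79 = 104725; 104725 ≡ 50 (mod 79); 50·49 ≡ 1, so inverse 49.
N/25 = 330931; 330931 ≡ 6 (mod 25); 6·21 ≡ 1, so inverse 21.
N/59 = 140225; 140225 ≡ 41 (mod 59); 41·36 ≡ 1, so inverse 36.
N/71 = 116525; 116525 ≡ 14 (mod 71); 14·66 ≡ 1, so inverse 66.
x ≡ 33·104725·49 + 17·330931·21 + 51·140225·36 + 61·116525·66 = 1014065442.
1014065442 mod 8273275 = 4725892.

4725892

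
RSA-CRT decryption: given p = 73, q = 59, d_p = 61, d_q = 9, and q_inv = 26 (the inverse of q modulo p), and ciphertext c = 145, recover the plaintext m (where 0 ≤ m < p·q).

1167

m₁ = c^(d_p) mod p: c ≡ 72 (mod 73), and 72^61 mod 73 = 72.
m₂ = c^(d_q) mod q: c ≡ 27 (mod 59), and 27^9 mod 59 = 46.
h = q_inv·(m₁ − m₂) mod p = 26·(72 − 46) mod 73 = 19.
m = m₂ + h·q = 46 + 19·59 = 1167.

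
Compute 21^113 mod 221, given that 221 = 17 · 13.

21

Mod 17: 21 ≡ 4; by Fermat, exponent reduces to 113 mod 16 = 1; 4^1 ≡ 4 (mod 17).
Mod 13: 21 ≡ 8; by Fermat, exponent reduces to 113 mod 12 = 5; 8^5 ≡ 8 (mod 13).
Combine by CRT: x ≡ 4 (mod 17), x ≡ 8 (mod 13) ⇒ x ≡ 21 (mod 221).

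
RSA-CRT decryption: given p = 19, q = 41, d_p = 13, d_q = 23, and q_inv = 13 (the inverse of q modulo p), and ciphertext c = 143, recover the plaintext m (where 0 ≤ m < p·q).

374

m₁ = c^(d_p) mod p: c ≡ 10 (mod 19), and 10^13 mod 19 = 13.
m₂ = c^(d_q) mod q: c ≡ 20 (mod 41), and 20^23 mod 41 = 5.
h = q_inv·(m₁ − m₂) mod p = 13·(13 − 5) mod 19 = 9.
m = m₂ + h·q = 5 + 9·41 = 374.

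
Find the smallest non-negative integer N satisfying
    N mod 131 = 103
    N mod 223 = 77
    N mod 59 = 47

1295038

The moduli are pairwise coprime; M = 131·223·59 = 1723567.
M/131 = 13157; 13157 ≡ 57 (mod 131); 57·23 ≡ 1, so inverse 23.
M/223 = 7729; 7729 ≡ 147 (mod 223); 147·44 ≡ 1, so inverse 44.
M/59 = 29213; 29213 ≡ 8 (mod 59); 8·37 ≡ 1, so inverse 37.
N ≡ 103·13157·23 + 77·7729·44 + 47·29213·37 = 108156192.
108156192 mod 1723567 = 1295038.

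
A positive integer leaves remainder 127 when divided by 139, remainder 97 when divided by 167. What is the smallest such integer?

1934

From x ≡ 127 (mod 139) write x = 127 + 139t. Substituting into x ≡ 97 (mod 167) gives 139t ≡ 137 (mod 167), and since 139⁻¹ ≡ 161 (mod 167), t ≡ 13. Hence x ≡ 127 + 139·13 = 1934 (mod 23213).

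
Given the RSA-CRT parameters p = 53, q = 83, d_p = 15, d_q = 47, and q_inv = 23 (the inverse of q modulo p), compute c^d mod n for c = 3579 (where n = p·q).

1261

m₁ = c^(d_p) mod p: c ≡ 28 (mod 53), and 28^15 mod 53 = 42.
m₂ = c^(d_q) mod q: c ≡ 10 (mod 83), and 10^47 mod 83 = 16.
h = q_inv·(m₁ − m₂) mod p = 23·(42 − 16) mod 53 = 15.
m = m₂ + h·q = 16 + 15·83 = 1261.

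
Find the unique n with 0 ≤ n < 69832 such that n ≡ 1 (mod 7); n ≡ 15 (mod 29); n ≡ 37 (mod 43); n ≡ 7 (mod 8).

The moduli are pairwise coprime; M = 7·29·43·8 = 69832.
M/7 = 9976; 9976 ≡ 1 (mod 7), inverse 1.
M/29 = 2408; 2408 ≡ 1 (mod 29), inverse 1.
M/43 = 1624; 1624 ≡ 33 (mod 43); 33·30 ≡ 1, so inverse 30.
M/8 = 8729; 8729 ≡ 1 (mod 8), inverse 1.
n ≡ 1·9976·1 + 15·2408·1 + 37·1624·30 + 7·8729·1 = 1909839.
1909839 mod 69832 = 24375.

24375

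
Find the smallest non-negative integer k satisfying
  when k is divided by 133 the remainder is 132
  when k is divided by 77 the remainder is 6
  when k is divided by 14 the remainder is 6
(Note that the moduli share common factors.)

gcd(133, 77) = 7 and 7 | (6 − 132), so the pair is consistent; merging gives k ≡ 930 (mod 1463), where 1463 = lcm(133, 77).
gcd(1463, 14) = 7 and 7 | (6 − 930), so the pair is consistent; merging gives k ≡ 930 (mod 2926), where 2926 = lcm(1463, 14).
The solution is unique modulo lcm(133, 77, 14) = 2926.

930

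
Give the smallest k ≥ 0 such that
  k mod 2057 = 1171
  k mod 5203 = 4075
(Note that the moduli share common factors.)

19684

Combine the congruences pairwise.
gcd(2057, 5203) = 121 and 121 | (4075 − 1171), so the pair is consistent; merging gives k ≡ 19684 (mod 88451), where 88451 = lcm(2057, 5203).
The solution is unique modulo lcm(2057, 5203) = 88451.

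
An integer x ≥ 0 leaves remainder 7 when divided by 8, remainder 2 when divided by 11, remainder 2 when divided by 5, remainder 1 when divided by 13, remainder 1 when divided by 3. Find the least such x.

13807

From x ≡ 7 (mod 8) write x = 7 + 8t. Substituting into x ≡ 2 (mod 11) gives 8t ≡ 6 (mod 11), and since 8⁻¹ ≡ 7 (mod 11), t ≡ 9. Hence x ≡ 7 + 8·9 = 79 (mod 88).
From x ≡ 79 (mod 88) write x = 79 + 88t. Substituting into x ≡ 2 (mod 5) gives 88t ≡ 3 (mod 5), and since 3⁻¹ ≡ 2 (mod 5), t ≡ 1. Hence x ≡ 79 + 88·1 = 167 (mod 440).
From x ≡ 167 (mod 440) write x = 167 + 440t. Substituting into x ≡ 1 (mod 13) gives 440t ≡ 3 (mod 13), and since 11⁻¹ ≡ 6 (mod 13), t ≡ 5. Hence x ≡ 167 + 440·5 = 2367 (mod 5720).
From x ≡ 2367 (mod 5720) write x = 2367 + 5720t. Substituting into x ≡ 1 (mod 3) gives 5720t ≡ 1 (mod 3), and since 2⁻¹ ≡ 2 (mod 3), t ≡ 2. Hence x ≡ 2367 + 5720·2 = 13807 (mod 17160).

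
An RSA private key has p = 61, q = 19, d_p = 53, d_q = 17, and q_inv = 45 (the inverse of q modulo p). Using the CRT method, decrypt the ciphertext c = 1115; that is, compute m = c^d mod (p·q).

364

m₁ = c^(d_p) mod p: c ≡ 17 (mod 61), and 17^53 mod 61 = 59.
m₂ = c^(d_q) mod q: c ≡ 13 (mod 19), and 13^17 mod 19 = 3.
h = q_inv·(m₁ − m₂) mod p = 45·(59 − 3) mod 61 = 19.
m = m₂ + h·q = 3 + 19·19 = 364.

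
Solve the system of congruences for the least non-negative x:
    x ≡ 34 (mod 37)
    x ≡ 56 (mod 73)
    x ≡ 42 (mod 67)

The moduli are pairwise coprime; N = 37·73·67 = 180967.
N/37 = 4891; 4891 ≡ 7 (mod 37); 7·16 ≡ 1, so inverse 16.
N/73 = 2479; 2479 ≡ 70 (mod 73); 70·24 ≡ 1, so inverse 24.
N/67 = 2701; 2701 ≡ 21 (mod 67); 21·16 ≡ 1, so inverse 16.
x ≡ 34·4891·16 + 56·2479·24 + 42·2701·16 = 7807552.
7807552 mod 180967 = 25971.

25971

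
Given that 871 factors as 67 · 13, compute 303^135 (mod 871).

129

Mod 67: 303 ≡ 35; by Fermat, exponent reduces to 135 mod 66 = 3; 35^3 ≡ 62 (mod 67).
Mod 13: 303 ≡ 4; by Fermat, exponent reduces to 135 mod 12 = 3; 4^3 ≡ 12 (mod 13).
Combine by CRT: x ≡ 62 (mod 67), x ≡ 12 (mod 13) ⇒ x ≡ 129 (mod 871).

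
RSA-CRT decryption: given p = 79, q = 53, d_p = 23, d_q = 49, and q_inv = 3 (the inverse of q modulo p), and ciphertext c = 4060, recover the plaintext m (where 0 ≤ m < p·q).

708

m₁ = c^(d_p) mod p: c ≡ 31 (mod 79), and 31^23 mod 79 = 76.
m₂ = c^(d_q) mod q: c ≡ 32 (mod 53), and 32^49 mod 53 = 19.
h = q_inv·(m₁ − m₂) mod p = 3·(76 − 19) mod 79 = 13.
m = m₂ + h·q = 19 + 13·53 = 708.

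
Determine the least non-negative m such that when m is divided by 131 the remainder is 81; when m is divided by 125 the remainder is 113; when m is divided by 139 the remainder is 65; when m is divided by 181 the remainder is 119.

Combine the congruences pairwise.
From m ≡ 81 (mod 131) write m = 81 + 131t. Substituting into m ≡ 113 (mod 125) gives 131t ≡ 32 (mod 125), and since 6⁻¹ ≡ 21 (mod 125), t ≡ 47. Hence m ≡ 81 + 131·47 = 6238 (mod 16375).
From m ≡ 6238 (mod 16375) write m = 6238 + 16375t. Substituting into m ≡ 65 (mod 139) gives 16375t ≡ 82 (mod 139), and since 112⁻¹ ≡ 36 (mod 139), t ≡ 33. Hence m ≡ 6238 + 16375·33 = 546613 (mod 2276125).
From m ≡ 546613 (mod 2276125) write m = 546613 + 2276125t. Substituting into m ≡ 119 (mod 181) gives 2276125t ≡ 126 (mod 181), and since 50⁻¹ ≡ 105 (mod 181), t ≡ 17. Hence m ≡ 546613 + 2276125·17 = 39240738 (mod 411978625).

39240738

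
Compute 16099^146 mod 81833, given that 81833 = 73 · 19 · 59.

Mod 73: 16099 ≡ 39; by Fermat, exponent reduces to 146 mod 72 = 2; 39^2 ≡ 61 (mod 73).
Mod 19: 16099 ≡ 6; by Fermat, exponent reduces to 146 mod 18 = 2; 6^2 ≡ 17 (mod 19).
Mod 59: 16099 ≡ 51; by Fermat, exponent reduces to 146 mod 58 = 30; 51^30 ≡ 51 (mod 59).
Combine by CRT: x ≡ 61 (mod 73), x ≡ 17 (mod 19), x ≡ 51 (mod 59) ⇒ x ≡ 58461 (mod 81833).

58461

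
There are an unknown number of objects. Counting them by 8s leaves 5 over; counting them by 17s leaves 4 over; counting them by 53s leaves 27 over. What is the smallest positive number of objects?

From N ≡ 5 (mod 8) write N = 5 + 8t. Substituting into N ≡ 4 (mod 17) gives 8t ≡ 16 (mod 17), and since 8⁻¹ ≡ 15 (mod 17), t ≡ 2. Hence N ≡ 5 + 8·2 = 21 (mod 136).
From N ≡ 21 (mod 136) write N = 21 + 136t. Substituting into N ≡ 27 (mod 53) gives 136t ≡ 6 (mod 53), and since 30⁻¹ ≡ 23 (mod 53), t ≡ 32. Hence N ≡ 21 + 136·32 = 4373 (mod 7208).

4373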